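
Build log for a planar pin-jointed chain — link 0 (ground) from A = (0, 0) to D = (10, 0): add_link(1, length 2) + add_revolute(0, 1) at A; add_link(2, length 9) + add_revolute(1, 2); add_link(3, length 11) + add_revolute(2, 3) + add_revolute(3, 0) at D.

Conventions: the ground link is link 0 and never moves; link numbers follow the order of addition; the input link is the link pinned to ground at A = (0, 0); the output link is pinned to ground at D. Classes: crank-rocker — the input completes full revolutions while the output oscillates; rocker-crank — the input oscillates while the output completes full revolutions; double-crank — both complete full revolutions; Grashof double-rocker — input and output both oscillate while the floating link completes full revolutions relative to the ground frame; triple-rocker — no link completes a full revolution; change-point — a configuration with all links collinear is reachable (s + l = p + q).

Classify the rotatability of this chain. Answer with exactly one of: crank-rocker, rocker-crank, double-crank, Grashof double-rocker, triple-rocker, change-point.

lengths: ground=10, input=2, coupler=9, output=11
sorted: s=2 (shortest), l=11 (longest), p+q=19
s + l = 13 vs p + q = 19
s + l < p + q (Grashof) with shortest = input link → crank-rocker

crank-rocker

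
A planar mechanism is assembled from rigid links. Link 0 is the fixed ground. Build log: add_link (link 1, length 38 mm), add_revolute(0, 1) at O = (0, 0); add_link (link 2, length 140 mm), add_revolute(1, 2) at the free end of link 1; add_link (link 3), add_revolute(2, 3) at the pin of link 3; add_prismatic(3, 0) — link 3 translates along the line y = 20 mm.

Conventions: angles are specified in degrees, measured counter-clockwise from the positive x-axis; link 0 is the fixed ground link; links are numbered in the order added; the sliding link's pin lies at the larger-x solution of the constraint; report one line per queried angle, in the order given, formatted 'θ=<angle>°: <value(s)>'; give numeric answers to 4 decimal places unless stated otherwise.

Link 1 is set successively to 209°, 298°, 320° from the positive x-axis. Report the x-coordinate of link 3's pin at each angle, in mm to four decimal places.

geometry: r = 38 mm, L = 140 mm, e = 20 mm
θ=209°: crank pin P = (r cos θ, r sin θ) = (-33.235549, -18.422766)
θ=209°: h = r sin θ − e = -18.422766 − 20 = -38.422766
θ=209°: x = r cos θ + √(L² − h²) = -33.235549 + 134.624259 = 101.388710
θ=298°: crank pin P = (r cos θ, r sin θ) = (17.839919, -33.552009)
θ=298°: h = r sin θ − e = -33.552009 − 20 = -53.552009
θ=298°: x = r cos θ + √(L² − h²) = 17.839919 + 129.352937 = 147.192857
θ=320°: crank pin P = (r cos θ, r sin θ) = (29.109689, -24.425929)
θ=320°: h = r sin θ − e = -24.425929 − 20 = -44.425929
θ=320°: x = r cos θ + √(L² − h²) = 29.109689 + 132.764215 = 161.873904

θ=209°: 101.3887
θ=298°: 147.1929
θ=320°: 161.8739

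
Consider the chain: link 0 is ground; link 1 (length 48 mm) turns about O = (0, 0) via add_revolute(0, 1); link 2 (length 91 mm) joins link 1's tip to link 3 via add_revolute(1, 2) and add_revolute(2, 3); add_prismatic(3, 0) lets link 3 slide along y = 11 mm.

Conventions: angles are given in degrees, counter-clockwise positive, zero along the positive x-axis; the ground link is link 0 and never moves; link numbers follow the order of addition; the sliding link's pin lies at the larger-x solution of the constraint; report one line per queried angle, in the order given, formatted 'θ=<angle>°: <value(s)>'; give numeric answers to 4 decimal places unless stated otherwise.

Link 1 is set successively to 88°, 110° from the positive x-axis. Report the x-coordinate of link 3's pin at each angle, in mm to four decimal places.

geometry: r = 48 mm, L = 91 mm, e = 11 mm
θ=88°: crank pin P = (r cos θ, r sin θ) = (1.675176, 47.970760)
θ=88°: h = r sin θ − e = 47.970760 − 11 = 36.970760
θ=88°: x = r cos θ + √(L² − h²) = 1.675176 + 83.151446 = 84.826622
θ=110°: crank pin P = (r cos θ, r sin θ) = (-16.416967, 45.105246)
θ=110°: h = r sin θ − e = 45.105246 − 11 = 34.105246
θ=110°: x = r cos θ + √(L² − h²) = -16.416967 + 84.367246 = 67.950279

θ=88°: 84.8266
θ=110°: 67.9503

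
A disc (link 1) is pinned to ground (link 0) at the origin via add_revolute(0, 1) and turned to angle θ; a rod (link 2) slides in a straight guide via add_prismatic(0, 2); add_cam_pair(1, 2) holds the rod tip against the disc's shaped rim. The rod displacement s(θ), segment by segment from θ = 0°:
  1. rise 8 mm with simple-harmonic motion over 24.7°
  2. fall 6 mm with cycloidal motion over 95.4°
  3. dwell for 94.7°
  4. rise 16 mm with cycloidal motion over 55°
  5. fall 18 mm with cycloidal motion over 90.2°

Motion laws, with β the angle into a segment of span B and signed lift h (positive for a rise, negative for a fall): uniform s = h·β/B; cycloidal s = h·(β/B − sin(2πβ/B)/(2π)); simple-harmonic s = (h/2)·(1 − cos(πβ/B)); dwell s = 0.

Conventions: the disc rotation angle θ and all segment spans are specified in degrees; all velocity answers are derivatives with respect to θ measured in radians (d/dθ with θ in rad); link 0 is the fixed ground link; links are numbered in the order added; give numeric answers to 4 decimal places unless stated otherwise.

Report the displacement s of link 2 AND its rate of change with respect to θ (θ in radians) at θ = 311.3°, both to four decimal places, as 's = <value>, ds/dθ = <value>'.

segment 1 (0° to 24.7°, simple-harmonic, h = 8) is passed completely: s = 0.0000 + (8) = 8.0000
segment 2 (24.7° to 120.1°, cycloidal, h = -6) is passed completely: s = 8.0000 + (-6) = 2.0000
segment 3 (120.1° to 214.8°, dwell): s unchanged at 2.0000
segment 4 (214.8° to 269.8°, cycloidal, h = 16) is passed completely: s = 2.0000 + (16) = 18.0000
θ = 311.3° falls in segment 5 (269.8° to 360°, cycloidal, h = -18): β = 311.3 − 269.8 = 41.5°, B = 90.2°; Δs = -18·(0.4601 − sin(2π·0.4601)/(2π)) = -7.5707; s = 18.0000 − 7.5707 = 10.4293
velocity in seg [269.8°–360°] (cycloidal), θ in radians: β = 41.5° = 0.7243 rad, B = 90.2° = 1.5743 rad; ds/dθ = (h/B)(1 − cos(2πβ/B)) = ((-18)/1.5743)(1 − cos(2π·0.4601)) = -22.509866 mm/rad

s = 10.4293, ds/dθ = -22.5099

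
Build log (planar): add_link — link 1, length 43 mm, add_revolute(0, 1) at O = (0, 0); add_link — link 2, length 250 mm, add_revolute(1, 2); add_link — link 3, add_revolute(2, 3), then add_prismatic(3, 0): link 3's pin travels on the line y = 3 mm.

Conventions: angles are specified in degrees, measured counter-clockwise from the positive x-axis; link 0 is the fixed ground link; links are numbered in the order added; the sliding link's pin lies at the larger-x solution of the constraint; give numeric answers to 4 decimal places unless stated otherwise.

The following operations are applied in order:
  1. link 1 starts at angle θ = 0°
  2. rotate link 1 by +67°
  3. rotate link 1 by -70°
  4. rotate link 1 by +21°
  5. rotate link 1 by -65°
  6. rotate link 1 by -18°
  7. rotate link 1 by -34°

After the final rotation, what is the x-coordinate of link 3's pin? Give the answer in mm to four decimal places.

geometry: r = 43 mm, L = 250 mm, e = 3 mm; θ starts at 0°
rotate link 1 by +67°: θ ← 0° +67° = 67°
rotate link 1 by -70°: θ ← 67° -70° = -3°
rotate link 1 by +21°: θ ← -3° +21° = 18°
rotate link 1 by -65°: θ ← 18° -65° = -47°
rotate link 1 by -18°: θ ← -47° -18° = -65°
rotate link 1 by -34°: θ ← -65° -34° = -99°
crank pin P = (r cos θ, r sin θ) = (-6.726682, -42.470599)
h = r sin θ − e = -42.470599 − 3 = -45.470599
x = r cos θ + √(L² − h²) = -6.726682 + 245.830073 = 239.103391

239.1034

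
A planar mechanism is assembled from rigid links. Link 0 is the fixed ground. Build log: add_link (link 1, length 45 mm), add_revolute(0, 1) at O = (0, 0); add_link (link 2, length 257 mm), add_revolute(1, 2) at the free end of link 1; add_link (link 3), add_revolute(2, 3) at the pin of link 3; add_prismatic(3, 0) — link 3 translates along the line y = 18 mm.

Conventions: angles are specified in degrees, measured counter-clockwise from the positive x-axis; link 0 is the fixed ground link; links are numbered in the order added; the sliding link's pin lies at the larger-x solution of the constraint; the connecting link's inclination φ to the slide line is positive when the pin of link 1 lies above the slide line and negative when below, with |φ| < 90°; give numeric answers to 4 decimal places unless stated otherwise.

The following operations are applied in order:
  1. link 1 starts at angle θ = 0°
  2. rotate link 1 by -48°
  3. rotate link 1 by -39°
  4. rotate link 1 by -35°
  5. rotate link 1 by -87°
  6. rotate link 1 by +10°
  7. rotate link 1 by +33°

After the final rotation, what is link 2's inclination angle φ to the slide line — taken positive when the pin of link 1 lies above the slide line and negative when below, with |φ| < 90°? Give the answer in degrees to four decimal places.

geometry: r = 45 mm, L = 257 mm, e = 18 mm; θ starts at 0°
rotate link 1 by -48°: θ ← 0° -48° = -48°
rotate link 1 by -39°: θ ← -48° -39° = -87°
rotate link 1 by -35°: θ ← -87° -35° = -122°
rotate link 1 by -87°: θ ← -122° -87° = -209°
rotate link 1 by +10°: θ ← -209° +10° = -199°
rotate link 1 by +33°: θ ← -199° +33° = -166°
h = r sin θ − e = -10.886485 − 18 = -28.886485
sin φ = h / L = -28.886485 / 257 = -0.11239878
φ = arcsin(-0.11239878) = -6.453613°

-6.4536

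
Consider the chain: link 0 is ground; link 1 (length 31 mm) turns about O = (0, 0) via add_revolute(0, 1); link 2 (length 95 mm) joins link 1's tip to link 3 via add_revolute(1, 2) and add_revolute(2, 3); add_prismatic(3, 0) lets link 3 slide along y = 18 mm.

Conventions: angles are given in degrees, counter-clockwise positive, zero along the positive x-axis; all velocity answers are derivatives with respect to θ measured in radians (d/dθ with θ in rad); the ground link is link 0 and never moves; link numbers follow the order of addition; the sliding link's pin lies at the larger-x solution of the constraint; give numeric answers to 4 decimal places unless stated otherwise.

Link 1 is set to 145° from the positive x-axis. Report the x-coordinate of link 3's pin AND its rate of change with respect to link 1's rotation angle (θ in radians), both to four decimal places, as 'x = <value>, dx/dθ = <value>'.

geometry: r = 31 mm, L = 95 mm, e = 18 mm
crank pin P = (r cos θ, r sin θ) = (-25.393713, 17.780870)
h = r sin θ − e = 17.780870 − 18 = -0.219130
x = r cos θ + √(L² − h²) = -25.393713 + 94.999747 = 69.606034
dx/dθ = −r sin θ − h·r cos θ/√(L² − h²) (θ in radians; h = -0.219130) = -17.839444

x = 69.6060, dx/dθ = -17.8394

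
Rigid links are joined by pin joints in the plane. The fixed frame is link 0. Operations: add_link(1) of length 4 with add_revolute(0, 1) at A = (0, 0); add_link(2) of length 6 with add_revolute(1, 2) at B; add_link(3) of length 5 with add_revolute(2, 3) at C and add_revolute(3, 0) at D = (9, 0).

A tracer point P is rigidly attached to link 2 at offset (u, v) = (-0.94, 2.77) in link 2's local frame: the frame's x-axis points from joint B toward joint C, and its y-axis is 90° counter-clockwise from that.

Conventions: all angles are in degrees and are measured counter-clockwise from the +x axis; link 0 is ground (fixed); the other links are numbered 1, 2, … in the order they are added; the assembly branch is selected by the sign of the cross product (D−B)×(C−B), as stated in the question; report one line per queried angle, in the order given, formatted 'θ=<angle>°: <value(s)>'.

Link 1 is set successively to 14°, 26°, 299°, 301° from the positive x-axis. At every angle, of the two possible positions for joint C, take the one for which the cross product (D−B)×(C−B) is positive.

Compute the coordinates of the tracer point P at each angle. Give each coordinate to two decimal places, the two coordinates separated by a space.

A=(0,0), D=(9.00,0)
θ=14°: B = A + 4.00·(cos14°, sin14°) = (3.8812, 0.9677)
θ=14°: |BD| = 5.2095
θ=14°: circle(B,6.00) ∩ circle(D,5.00): a=3.6605, h=4.7540
θ=14°:   candidates: C₊=(8.3611,4.9590) cross=24.766; C₋=(6.5949,-4.3835) cross=-24.766
θ=14°:   branch + wants cross > 0 → take C=(8.3611,4.9590) (cross=24.766)
θ=14°: ex = (C−B)/|BC| = (0.7466,0.6652); ey = (-0.6652,0.7466)
θ=14°: P = B + -0.94·ex + 2.77·ey = (1.3367,2.4106)
θ=26°: B = A + 4.00·(cos26°, sin26°) = (3.5952, 1.7535)
θ=26°: |BD| = 5.6822
θ=26°: circle(B,6.00) ∩ circle(D,5.00): a=3.8090, h=4.6359
θ=26°:   candidates: C₊=(8.6489,4.9877) cross=26.342; C₋=(5.7877,-3.8316) cross=-26.342
θ=26°:   branch + wants cross > 0 → take C=(8.6489,4.9877) (cross=26.342)
θ=26°: ex = (C−B)/|BC| = (0.8423,0.5390); ey = (-0.5390,0.8423)
θ=26°: P = B + -0.94·ex + 2.77·ey = (1.3103,3.5799)
θ=299°: B = A + 4.00·(cos299°, sin299°) = (1.9392, -3.4985)
θ=299°: |BD| = 7.8800
θ=299°: circle(B,6.00) ∩ circle(D,5.00): a=4.6380, h=3.8065
θ=299°:   candidates: C₊=(4.4051,1.9714) cross=29.995; C₋=(7.7850,-4.8501) cross=-29.995
θ=299°:   branch + wants cross > 0 → take C=(4.4051,1.9714) (cross=29.995)
θ=299°: ex = (C−B)/|BC| = (0.4110,0.9116); ey = (-0.9116,0.4110)
θ=299°: P = B + -0.94·ex + 2.77·ey = (-0.9723,-3.2170)
θ=301°: B = A + 4.00·(cos301°, sin301°) = (2.0602, -3.4287)
θ=301°: |BD| = 7.7406
θ=301°: circle(B,6.00) ∩ circle(D,5.00): a=4.5808, h=3.8750
θ=301°:   candidates: C₊=(4.4507,2.0745) cross=29.995; C₋=(7.8835,-4.8738) cross=-29.995
θ=301°:   branch + wants cross > 0 → take C=(4.4507,2.0745) (cross=29.995)
θ=301°: ex = (C−B)/|BC| = (0.3984,0.9172); ey = (-0.9172,0.3984)
θ=301°: P = B + -0.94·ex + 2.77·ey = (-0.8550,-3.1872)

θ=14°: 1.34 2.41
θ=26°: 1.31 3.58
θ=299°: -0.97 -3.22
θ=301°: -0.86 -3.19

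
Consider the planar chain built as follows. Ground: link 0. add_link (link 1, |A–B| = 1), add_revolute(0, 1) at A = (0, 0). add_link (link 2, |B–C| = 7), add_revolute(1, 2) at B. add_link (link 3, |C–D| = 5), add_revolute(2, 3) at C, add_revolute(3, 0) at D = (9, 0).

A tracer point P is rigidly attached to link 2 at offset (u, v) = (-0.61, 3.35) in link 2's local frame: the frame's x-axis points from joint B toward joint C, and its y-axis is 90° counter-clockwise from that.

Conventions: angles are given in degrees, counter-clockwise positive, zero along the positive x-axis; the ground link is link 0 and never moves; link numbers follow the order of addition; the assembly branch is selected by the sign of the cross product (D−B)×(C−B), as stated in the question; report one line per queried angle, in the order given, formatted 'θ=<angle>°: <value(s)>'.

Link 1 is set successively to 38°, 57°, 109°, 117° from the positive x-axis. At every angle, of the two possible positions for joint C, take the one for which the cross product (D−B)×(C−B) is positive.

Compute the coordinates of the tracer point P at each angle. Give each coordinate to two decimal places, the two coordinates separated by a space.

A=(0,0), D=(9.00,0)
θ=38°: B = A + 1.00·(cos38°, sin38°) = (0.7880, 0.6157)
θ=38°: |BD| = 8.2350
θ=38°: circle(B,7.00) ∩ circle(D,5.00): a=5.5747, h=4.2335
θ=38°:   candidates: C₊=(6.6636,4.4206) cross=34.863; C₋=(6.0306,-4.0228) cross=-34.863
θ=38°:   branch + wants cross > 0 → take C=(6.6636,4.4206) (cross=34.863)
θ=38°: ex = (C−B)/|BC| = (0.8394,0.5436); ey = (-0.5436,0.8394)
θ=38°: P = B + -0.61·ex + 3.35·ey = (-1.5449,3.0960)
θ=57°: B = A + 1.00·(cos57°, sin57°) = (0.5446, 0.8387)
θ=57°: |BD| = 8.4969
θ=57°: circle(B,7.00) ∩ circle(D,5.00): a=5.6607, h=4.1178
θ=57°:   candidates: C₊=(6.5842,4.3776) cross=34.988; C₋=(5.7713,-3.8178) cross=-34.988
θ=57°:   branch + wants cross > 0 → take C=(6.5842,4.3776) (cross=34.988)
θ=57°: ex = (C−B)/|BC| = (0.8628,0.5056); ey = (-0.5056,0.8628)
θ=57°: P = B + -0.61·ex + 3.35·ey = (-1.6753,3.4206)
θ=109°: B = A + 1.00·(cos109°, sin109°) = (-0.3256, 0.9455)
θ=109°: |BD| = 9.3734
θ=109°: circle(B,7.00) ∩ circle(D,5.00): a=5.9669, h=3.6601
θ=109°:   candidates: C₊=(5.9801,3.9850) cross=34.307; C₋=(5.2417,-3.2978) cross=-34.307
θ=109°:   branch + wants cross > 0 → take C=(5.9801,3.9850) (cross=34.307)
θ=109°: ex = (C−B)/|BC| = (0.9008,0.4342); ey = (-0.4342,0.9008)
θ=109°: P = B + -0.61·ex + 3.35·ey = (-2.3297,3.6984)
θ=117°: B = A + 1.00·(cos117°, sin117°) = (-0.4540, 0.8910)
θ=117°: |BD| = 9.4959
θ=117°: circle(B,7.00) ∩ circle(D,5.00): a=6.0116, h=3.5861
θ=117°:   candidates: C₊=(5.8676,3.8972) cross=34.053; C₋=(5.1946,-3.2433) cross=-34.053
θ=117°:   branch + wants cross > 0 → take C=(5.8676,3.8972) (cross=34.053)
θ=117°: ex = (C−B)/|BC| = (0.9031,0.4295); ey = (-0.4295,0.9031)
θ=117°: P = B + -0.61·ex + 3.35·ey = (-2.4436,3.6544)

θ=38°: -1.54 3.10
θ=57°: -1.68 3.42
θ=109°: -2.33 3.70
θ=117°: -2.44 3.65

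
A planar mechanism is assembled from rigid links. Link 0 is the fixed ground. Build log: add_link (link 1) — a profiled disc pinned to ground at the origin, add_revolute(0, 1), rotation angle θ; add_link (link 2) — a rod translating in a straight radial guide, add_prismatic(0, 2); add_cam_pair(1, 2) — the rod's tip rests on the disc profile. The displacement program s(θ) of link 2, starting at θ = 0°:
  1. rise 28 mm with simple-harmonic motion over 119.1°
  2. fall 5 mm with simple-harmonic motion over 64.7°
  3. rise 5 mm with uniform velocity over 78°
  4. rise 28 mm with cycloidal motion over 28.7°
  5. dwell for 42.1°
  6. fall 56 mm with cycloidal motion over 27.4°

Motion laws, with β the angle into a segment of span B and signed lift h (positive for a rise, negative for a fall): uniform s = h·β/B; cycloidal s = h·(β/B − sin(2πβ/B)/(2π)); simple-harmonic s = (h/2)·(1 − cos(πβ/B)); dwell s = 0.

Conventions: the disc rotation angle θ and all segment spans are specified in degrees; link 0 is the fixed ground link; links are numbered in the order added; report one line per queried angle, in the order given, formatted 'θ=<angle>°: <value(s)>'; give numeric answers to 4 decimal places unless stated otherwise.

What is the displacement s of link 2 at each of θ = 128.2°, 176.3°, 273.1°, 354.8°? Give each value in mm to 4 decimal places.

seg 1 [0°–119.1°] simple-harmonic, h=28: full span → s += 28 → s = 28.0000
seg 2 [119.1°–183.8°] simple-harmonic, h=-5: θ=128.2° here. β=9.1, B=64.7. -5/2·(1 − cos(π·0.1406)) = -0.2401 → s = 27.7599
seg 2 [119.1°–183.8°] simple-harmonic, h=-5: θ=176.3° here. β=57.2, B=64.7. -5/2·(1 − cos(π·0.8841)) = -4.8360 → s = 23.1640
seg 2 [119.1°–183.8°] simple-harmonic, h=-5: full span → s += -5 → s = 23.0000
seg 3 [183.8°–261.8°] uniform, h=5: full span → s += 5 → s = 28.0000
seg 4 [261.8°–290.5°] cycloidal, h=28: θ=273.1° here. β=11.3, B=28.7. 28·(0.3937 − sin(2π·0.3937)/(2π)) = 8.2650 → s = 36.2650
seg 4 [261.8°–290.5°] cycloidal, h=28: full span → s += 28 → s = 56.0000
seg 5 [290.5°–332.6°] dwell: s stays 56.0000
seg 6 [332.6°–360°] cycloidal, h=-56: θ=354.8° here. β=22.2, B=27.4. -56·(0.8102 − sin(2π·0.8102)/(2π)) = -53.6545 → s = 2.3455

θ=128.2°: 27.7599
θ=176.3°: 23.1640
θ=273.1°: 36.2650
θ=354.8°: 2.3455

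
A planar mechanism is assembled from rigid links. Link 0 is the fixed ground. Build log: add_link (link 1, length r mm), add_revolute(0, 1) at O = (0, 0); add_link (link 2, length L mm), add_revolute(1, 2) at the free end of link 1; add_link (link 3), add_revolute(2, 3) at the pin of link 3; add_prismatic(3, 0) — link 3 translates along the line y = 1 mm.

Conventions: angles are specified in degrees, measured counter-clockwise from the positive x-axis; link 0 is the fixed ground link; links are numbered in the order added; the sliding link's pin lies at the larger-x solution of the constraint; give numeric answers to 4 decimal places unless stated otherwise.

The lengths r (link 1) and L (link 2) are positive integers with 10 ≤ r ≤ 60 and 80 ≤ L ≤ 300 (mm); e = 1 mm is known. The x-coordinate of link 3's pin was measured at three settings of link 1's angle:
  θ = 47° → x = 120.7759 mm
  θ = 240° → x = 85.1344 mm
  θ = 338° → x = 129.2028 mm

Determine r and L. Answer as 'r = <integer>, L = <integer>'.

constraint per measurement: (x − r cos θ)² + (r sin θ − e)² = L²
subtracting the θ₁ and θ₂ equations cancels the r² and L² terms:
r = (x₁² − x₂²) / (2[(x₁cos θ₁ + e sin θ₁) − (x₂cos θ₂ + e sin θ₂)]) = 29.0000 → r = 29
L² = (x₁ − r cos θ₁)² + (r sin θ₁ − e)² = 10608.9995 → L = 103.0000 → L = 103
check at θ₃=338°: x = 129.2028 (printed 129.2028) ✓

r = 29, L = 103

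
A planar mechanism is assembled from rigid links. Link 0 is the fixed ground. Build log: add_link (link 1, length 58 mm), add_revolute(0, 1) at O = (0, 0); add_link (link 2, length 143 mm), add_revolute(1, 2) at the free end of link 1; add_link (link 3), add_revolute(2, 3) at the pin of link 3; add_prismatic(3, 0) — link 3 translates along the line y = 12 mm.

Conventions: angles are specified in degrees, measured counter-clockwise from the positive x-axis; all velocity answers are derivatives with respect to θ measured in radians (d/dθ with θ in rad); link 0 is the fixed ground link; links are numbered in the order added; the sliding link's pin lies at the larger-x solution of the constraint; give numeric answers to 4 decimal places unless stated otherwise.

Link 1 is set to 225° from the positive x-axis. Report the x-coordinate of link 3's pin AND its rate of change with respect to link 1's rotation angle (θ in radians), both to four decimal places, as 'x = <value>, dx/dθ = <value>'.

geometry: r = 58 mm, L = 143 mm, e = 12 mm
crank pin P = (r cos θ, r sin θ) = (-41.012193, -41.012193)
h = r sin θ − e = -41.012193 − 12 = -53.012193
x = r cos θ + √(L² − h²) = -41.012193 + 132.810795 = 91.798602
dx/dθ = −r sin θ − h·r cos θ/√(L² − h²) (θ in radians; h = -53.012193) = 24.641940

x = 91.7986, dx/dθ = 24.6419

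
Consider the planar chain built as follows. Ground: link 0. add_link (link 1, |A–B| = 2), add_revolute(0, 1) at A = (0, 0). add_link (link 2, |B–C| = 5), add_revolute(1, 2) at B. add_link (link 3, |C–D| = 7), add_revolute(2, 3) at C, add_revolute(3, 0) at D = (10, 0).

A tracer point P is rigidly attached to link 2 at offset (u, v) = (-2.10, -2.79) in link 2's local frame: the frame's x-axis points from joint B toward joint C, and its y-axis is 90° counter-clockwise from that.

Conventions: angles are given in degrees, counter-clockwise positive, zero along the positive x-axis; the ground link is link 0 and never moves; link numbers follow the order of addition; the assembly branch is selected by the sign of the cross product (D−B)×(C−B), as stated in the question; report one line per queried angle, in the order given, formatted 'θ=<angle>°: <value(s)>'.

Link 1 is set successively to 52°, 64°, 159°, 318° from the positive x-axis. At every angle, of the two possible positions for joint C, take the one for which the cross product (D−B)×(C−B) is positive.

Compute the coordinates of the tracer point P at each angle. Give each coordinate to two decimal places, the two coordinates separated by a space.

A=(0,0), D=(10.00,0)
θ=52°: B = A + 2.00·(cos52°, sin52°) = (1.2313, 1.5760)
θ=52°: |BD| = 8.9092
θ=52°: circle(B,5.00) ∩ circle(D,7.00): a=3.1077, h=3.9169
θ=52°:   candidates: C₊=(4.9829,4.8814) cross=34.897; C₋=(3.5971,-2.8289) cross=-34.897
θ=52°:   branch + wants cross > 0 → take C=(4.9829,4.8814) (cross=34.897)
θ=52°: ex = (C−B)/|BC| = (0.7503,0.6611); ey = (-0.6611,0.7503)
θ=52°: P = B + -2.10·ex + -2.79·ey = (1.5001,-1.9056)
θ=64°: B = A + 2.00·(cos64°, sin64°) = (0.8767, 1.7976)
θ=64°: |BD| = 9.2987
θ=64°: circle(B,5.00) ∩ circle(D,7.00): a=3.3588, h=3.7038
θ=64°:   candidates: C₊=(4.8882,4.7822) cross=34.441; C₋=(3.4562,-2.4857) cross=-34.441
θ=64°:   branch + wants cross > 0 → take C=(4.8882,4.7822) (cross=34.441)
θ=64°: ex = (C−B)/|BC| = (0.8023,0.5969); ey = (-0.5969,0.8023)
θ=64°: P = B + -2.10·ex + -2.79·ey = (0.8574,-1.6944)
θ=159°: B = A + 2.00·(cos159°, sin159°) = (-1.8672, 0.7167)
θ=159°: |BD| = 11.8888
θ=159°: circle(B,5.00) ∩ circle(D,7.00): a=4.9350, h=0.8034
θ=159°:   candidates: C₊=(3.1073,1.2211) cross=9.551; C₋=(3.0105,-0.3827) cross=-9.551
θ=159°:   branch + wants cross > 0 → take C=(3.1073,1.2211) (cross=9.551)
θ=159°: ex = (C−B)/|BC| = (0.9949,0.1009); ey = (-0.1009,0.9949)
θ=159°: P = B + -2.10·ex + -2.79·ey = (-3.6750,-2.2709)
θ=318°: B = A + 2.00·(cos318°, sin318°) = (1.4863, -1.3383)
θ=318°: |BD| = 8.6182
θ=318°: circle(B,5.00) ∩ circle(D,7.00): a=2.9167, h=4.0611
θ=318°:   candidates: C₊=(3.7370,3.1265) cross=35.000; C₋=(4.9983,-4.8972) cross=-35.000
θ=318°:   branch + wants cross > 0 → take C=(3.7370,3.1265) (cross=35.000)
θ=318°: ex = (C−B)/|BC| = (0.4501,0.8930); ey = (-0.8930,0.4501)
θ=318°: P = B + -2.10·ex + -2.79·ey = (3.0323,-4.4694)

θ=52°: 1.50 -1.91
θ=64°: 0.86 -1.69
θ=159°: -3.67 -2.27
θ=318°: 3.03 -4.47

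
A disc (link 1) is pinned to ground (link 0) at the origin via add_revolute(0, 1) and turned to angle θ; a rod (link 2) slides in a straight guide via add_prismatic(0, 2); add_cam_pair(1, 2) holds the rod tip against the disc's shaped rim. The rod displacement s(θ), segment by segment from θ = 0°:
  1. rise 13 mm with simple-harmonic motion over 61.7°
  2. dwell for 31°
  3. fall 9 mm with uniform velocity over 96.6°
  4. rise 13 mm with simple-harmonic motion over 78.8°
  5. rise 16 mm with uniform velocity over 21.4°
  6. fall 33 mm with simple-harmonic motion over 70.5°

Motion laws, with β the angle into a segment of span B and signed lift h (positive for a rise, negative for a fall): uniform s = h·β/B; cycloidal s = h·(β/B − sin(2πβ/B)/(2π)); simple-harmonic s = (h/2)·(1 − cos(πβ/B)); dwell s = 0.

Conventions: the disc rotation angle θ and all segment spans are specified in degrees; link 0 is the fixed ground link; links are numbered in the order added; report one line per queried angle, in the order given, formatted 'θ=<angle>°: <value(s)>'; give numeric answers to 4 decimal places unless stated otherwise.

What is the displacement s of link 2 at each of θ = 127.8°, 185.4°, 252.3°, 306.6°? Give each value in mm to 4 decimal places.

segment 1 (0° to 61.7°, simple-harmonic, h = 13) is passed completely: s = 0.0000 + (13) = 13.0000
segment 2 (61.7° to 92.7°, dwell): s unchanged at 13.0000
θ = 127.8° falls in segment 3 (92.7° to 189.3°, uniform, h = -9): β = 127.8 − 92.7 = 35.1°, B = 96.6°; Δs = -9·35.1/96.6 = -3.2702; s = 13.0000 − 3.2702 = 9.7298
θ = 185.4° falls in segment 3 (92.7° to 189.3°, uniform, h = -9): β = 185.4 − 92.7 = 92.7°, B = 96.6°; Δs = -9·92.7/96.6 = -8.6366; s = 13.0000 − 8.6366 = 4.3634
segment 3 (92.7° to 189.3°, uniform, h = -9) is passed completely: s = 13.0000 + (-9) = 4.0000
θ = 252.3° falls in segment 4 (189.3° to 268.1°, simple-harmonic, h = 13): β = 252.3 − 189.3 = 63°, B = 78.8°; Δs = 13/2·(1 − cos(π·0.7995)) = 11.7525; s = 4.0000 + 11.7525 = 15.7525
segment 4 (189.3° to 268.1°, simple-harmonic, h = 13) is passed completely: s = 4.0000 + (13) = 17.0000
segment 5 (268.1° to 289.5°, uniform, h = 16) is passed completely: s = 17.0000 + (16) = 33.0000
θ = 306.6° falls in segment 6 (289.5° to 360°, simple-harmonic, h = -33): β = 306.6 − 289.5 = 17.1°, B = 70.5°; Δs = -33/2·(1 − cos(π·0.2426)) = -4.5630; s = 33.0000 − 4.5630 = 28.4370

θ=127.8°: 9.7298
θ=185.4°: 4.3634
θ=252.3°: 15.7525
θ=306.6°: 28.4370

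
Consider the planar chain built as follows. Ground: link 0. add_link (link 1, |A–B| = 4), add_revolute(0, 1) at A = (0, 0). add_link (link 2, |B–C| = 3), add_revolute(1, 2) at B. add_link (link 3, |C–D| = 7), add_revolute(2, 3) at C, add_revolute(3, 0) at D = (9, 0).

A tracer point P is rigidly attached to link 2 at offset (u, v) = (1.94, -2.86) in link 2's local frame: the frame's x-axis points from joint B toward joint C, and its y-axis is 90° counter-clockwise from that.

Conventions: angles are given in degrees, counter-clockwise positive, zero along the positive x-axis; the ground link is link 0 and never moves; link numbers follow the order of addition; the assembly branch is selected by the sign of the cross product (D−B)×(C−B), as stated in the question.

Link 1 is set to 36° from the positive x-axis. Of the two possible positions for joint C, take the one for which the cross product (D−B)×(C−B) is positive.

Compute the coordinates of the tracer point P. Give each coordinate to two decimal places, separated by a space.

A=(0,0), D=(9.00,0)
B = A + 4.00·(cos36°, sin36°) = (3.2361, 2.3511)
|BD| = 6.2250
circle(B,3.00) ∩ circle(D,7.00): a=-0.1003, h=2.9983
  candidates: C₊=(4.2756,5.1653) cross=18.665; C₋=(2.0107,-0.3872) cross=-18.665
  branch + wants cross > 0 → take C=(4.2756,5.1653) (cross=18.665)
ex = (C−B)/|BC| = (0.3465,0.9380); ey = (-0.9380,0.3465)
P = B + 1.94·ex + -2.86·ey = (6.5911,3.1799)

6.59 3.18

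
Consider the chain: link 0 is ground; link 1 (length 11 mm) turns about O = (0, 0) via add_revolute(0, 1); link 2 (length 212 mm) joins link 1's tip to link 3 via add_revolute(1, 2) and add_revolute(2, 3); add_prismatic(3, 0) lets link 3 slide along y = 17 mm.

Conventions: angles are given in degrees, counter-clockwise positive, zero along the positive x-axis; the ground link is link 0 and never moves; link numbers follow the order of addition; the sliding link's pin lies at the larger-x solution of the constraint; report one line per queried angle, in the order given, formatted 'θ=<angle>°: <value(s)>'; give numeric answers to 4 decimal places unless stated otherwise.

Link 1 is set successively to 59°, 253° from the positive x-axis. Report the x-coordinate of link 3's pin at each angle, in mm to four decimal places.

geometry: r = 11 mm, L = 212 mm, e = 17 mm
θ=59°: crank pin P = (r cos θ, r sin θ) = (5.665419, 9.428840)
θ=59°: h = r sin θ − e = 9.428840 − 17 = -7.571160
θ=59°: x = r cos θ + √(L² − h²) = 5.665419 + 211.864762 = 217.530181
θ=253°: crank pin P = (r cos θ, r sin θ) = (-3.216089, -10.519352)
θ=253°: h = r sin θ − e = -10.519352 − 17 = -27.519352
θ=253°: x = r cos θ + √(L² − h²) = -3.216089 + 210.206292 = 206.990203

θ=59°: 217.5302
θ=253°: 206.9902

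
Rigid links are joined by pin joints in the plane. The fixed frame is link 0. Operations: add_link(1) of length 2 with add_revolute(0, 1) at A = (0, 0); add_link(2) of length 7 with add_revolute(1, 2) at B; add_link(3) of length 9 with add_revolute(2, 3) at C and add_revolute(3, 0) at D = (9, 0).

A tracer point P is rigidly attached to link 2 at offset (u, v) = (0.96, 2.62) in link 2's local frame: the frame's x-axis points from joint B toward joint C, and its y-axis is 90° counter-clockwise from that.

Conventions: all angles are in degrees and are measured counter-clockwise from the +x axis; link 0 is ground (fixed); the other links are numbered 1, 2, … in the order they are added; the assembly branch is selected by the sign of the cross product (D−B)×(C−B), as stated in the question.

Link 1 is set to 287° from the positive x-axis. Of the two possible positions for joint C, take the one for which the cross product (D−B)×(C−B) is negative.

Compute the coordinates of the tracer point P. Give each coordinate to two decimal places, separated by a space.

A=(0,0), D=(9.00,0)
B = A + 2.00·(cos287°, sin287°) = (0.5847, -1.9126)
|BD| = 8.6299
circle(B,7.00) ∩ circle(D,9.00): a=2.4609, h=6.5532
  candidates: C₊=(1.5321,5.0230) cross=56.553; C₋=(4.4368,-7.7574) cross=-56.553
  branch - wants cross < 0 → take C=(4.4368,-7.7574) (cross=-56.553)
ex = (C−B)/|BC| = (0.5503,-0.8350); ey = (0.8350,0.5503)
P = B + 0.96·ex + 2.62·ey = (3.3006,-1.2724)

3.30 -1.27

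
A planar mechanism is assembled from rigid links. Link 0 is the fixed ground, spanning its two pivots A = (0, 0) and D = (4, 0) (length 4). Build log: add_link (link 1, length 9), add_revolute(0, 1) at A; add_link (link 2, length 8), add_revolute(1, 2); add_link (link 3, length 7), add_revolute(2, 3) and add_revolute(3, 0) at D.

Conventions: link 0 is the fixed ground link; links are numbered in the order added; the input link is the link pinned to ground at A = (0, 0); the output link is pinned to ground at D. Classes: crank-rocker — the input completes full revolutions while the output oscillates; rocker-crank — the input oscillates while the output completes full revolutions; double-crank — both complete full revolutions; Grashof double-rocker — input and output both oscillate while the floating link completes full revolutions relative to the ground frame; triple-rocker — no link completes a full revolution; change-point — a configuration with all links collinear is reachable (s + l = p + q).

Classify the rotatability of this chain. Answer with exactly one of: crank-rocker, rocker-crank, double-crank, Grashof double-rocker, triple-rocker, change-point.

lengths: ground=4, input=9, coupler=8, output=7
sorted: s=4 (shortest), l=9 (longest), p+q=15
s + l = 13 vs p + q = 15
s + l < p + q (Grashof) with shortest = ground link → double-crank

double-crank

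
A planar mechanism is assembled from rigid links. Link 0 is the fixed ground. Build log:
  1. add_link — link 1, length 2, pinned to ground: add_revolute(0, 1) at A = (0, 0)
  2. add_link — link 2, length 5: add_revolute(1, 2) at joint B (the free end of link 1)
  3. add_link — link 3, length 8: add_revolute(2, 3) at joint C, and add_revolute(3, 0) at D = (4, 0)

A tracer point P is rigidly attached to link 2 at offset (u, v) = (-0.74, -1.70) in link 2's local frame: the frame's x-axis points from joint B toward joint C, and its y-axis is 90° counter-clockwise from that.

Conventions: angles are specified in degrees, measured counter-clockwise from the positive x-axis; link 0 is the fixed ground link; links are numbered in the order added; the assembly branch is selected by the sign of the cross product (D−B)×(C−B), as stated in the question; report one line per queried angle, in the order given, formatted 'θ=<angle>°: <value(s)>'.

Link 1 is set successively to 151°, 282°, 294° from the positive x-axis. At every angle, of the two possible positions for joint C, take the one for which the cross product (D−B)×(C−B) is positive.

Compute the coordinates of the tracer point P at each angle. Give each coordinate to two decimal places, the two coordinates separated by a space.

A=(0,0), D=(4.00,0)
θ=151°: B = A + 2.00·(cos151°, sin151°) = (-1.7492, 0.9696)
θ=151°: |BD| = 5.8304
θ=151°: circle(B,5.00) ∩ circle(D,8.00): a=-0.4293, h=4.9815
θ=151°:   candidates: C₊=(-1.3441,5.9532) cross=29.044; C₋=(-3.0010,-3.8712) cross=-29.044
θ=151°:   branch + wants cross > 0 → take C=(-1.3441,5.9532) (cross=29.044)
θ=151°: ex = (C−B)/|BC| = (0.0810,0.9967); ey = (-0.9967,0.0810)
θ=151°: P = B + -0.74·ex + -1.70·ey = (-0.1148,0.0943)
θ=282°: B = A + 2.00·(cos282°, sin282°) = (0.4158, -1.9563)
θ=282°: |BD| = 4.0833
θ=282°: circle(B,5.00) ∩ circle(D,8.00): a=-2.7339, h=4.1864
θ=282°:   candidates: C₊=(-3.9896,0.4086) cross=17.094; C₋=(0.0218,-6.9407) cross=-17.094
θ=282°:   branch + wants cross > 0 → take C=(-3.9896,0.4086) (cross=17.094)
θ=282°: ex = (C−B)/|BC| = (-0.8811,0.4730); ey = (-0.4730,-0.8811)
θ=282°: P = B + -0.74·ex + -1.70·ey = (1.8719,-0.8085)
θ=294°: B = A + 2.00·(cos294°, sin294°) = (0.8135, -1.8271)
θ=294°: |BD| = 3.6732
θ=294°: circle(B,5.00) ∩ circle(D,8.00): a=-3.4722, h=3.5978
θ=294°:   candidates: C₊=(-3.9883,-0.4331) cross=13.215; C₋=(-0.4091,-6.6753) cross=-13.215
θ=294°:   branch + wants cross > 0 → take C=(-3.9883,-0.4331) (cross=13.215)
θ=294°: ex = (C−B)/|BC| = (-0.9603,0.2788); ey = (-0.2788,-0.9603)
θ=294°: P = B + -0.74·ex + -1.70·ey = (1.9981,-0.4008)

θ=151°: -0.11 0.09
θ=282°: 1.87 -0.81
θ=294°: 2.00 -0.40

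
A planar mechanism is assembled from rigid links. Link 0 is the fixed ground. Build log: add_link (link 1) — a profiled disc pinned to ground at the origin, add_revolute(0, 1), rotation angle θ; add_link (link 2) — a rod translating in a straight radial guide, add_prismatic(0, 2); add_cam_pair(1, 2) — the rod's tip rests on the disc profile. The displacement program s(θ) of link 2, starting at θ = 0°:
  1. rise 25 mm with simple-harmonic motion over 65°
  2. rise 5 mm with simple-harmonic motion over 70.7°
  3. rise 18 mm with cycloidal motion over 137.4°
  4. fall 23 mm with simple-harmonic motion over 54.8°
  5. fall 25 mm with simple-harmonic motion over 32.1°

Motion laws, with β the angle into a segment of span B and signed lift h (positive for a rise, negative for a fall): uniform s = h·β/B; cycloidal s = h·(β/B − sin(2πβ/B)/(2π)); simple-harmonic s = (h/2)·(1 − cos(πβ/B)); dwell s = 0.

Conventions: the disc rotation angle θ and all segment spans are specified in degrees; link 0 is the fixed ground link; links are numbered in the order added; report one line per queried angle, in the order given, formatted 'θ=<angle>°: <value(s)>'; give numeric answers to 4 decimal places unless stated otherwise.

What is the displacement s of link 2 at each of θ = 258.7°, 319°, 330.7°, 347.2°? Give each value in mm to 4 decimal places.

seg 1 [0°–65°] simple-harmonic, h=25: full span → s += 25 → s = 25.0000
seg 2 [65°–135.7°] simple-harmonic, h=5: full span → s += 5 → s = 30.0000
seg 3 [135.7°–273.1°] cycloidal, h=18: θ=258.7° here. β=123, B=137.4. 18·(0.8952 − sin(2π·0.8952)/(2π)) = 17.8666 → s = 47.8666
seg 3 [135.7°–273.1°] cycloidal, h=18: full span → s += 18 → s = 48.0000
seg 4 [273.1°–327.9°] simple-harmonic, h=-23: θ=319° here. β=45.9, B=54.8. -23/2·(1 − cos(π·0.8376)) = -21.5353 → s = 26.4647
seg 4 [273.1°–327.9°] simple-harmonic, h=-23: full span → s += -23 → s = 25.0000
seg 5 [327.9°–360°] simple-harmonic, h=-25: θ=330.7° here. β=2.8, B=32.1. -25/2·(1 − cos(π·0.0872)) = -0.4664 → s = 24.5336
seg 5 [327.9°–360°] simple-harmonic, h=-25: θ=347.2° here. β=19.3, B=32.1. -25/2·(1 − cos(π·0.6012)) = -16.4092 → s = 8.5908

θ=258.7°: 47.8666
θ=319°: 26.4647
θ=330.7°: 24.5336
θ=347.2°: 8.5908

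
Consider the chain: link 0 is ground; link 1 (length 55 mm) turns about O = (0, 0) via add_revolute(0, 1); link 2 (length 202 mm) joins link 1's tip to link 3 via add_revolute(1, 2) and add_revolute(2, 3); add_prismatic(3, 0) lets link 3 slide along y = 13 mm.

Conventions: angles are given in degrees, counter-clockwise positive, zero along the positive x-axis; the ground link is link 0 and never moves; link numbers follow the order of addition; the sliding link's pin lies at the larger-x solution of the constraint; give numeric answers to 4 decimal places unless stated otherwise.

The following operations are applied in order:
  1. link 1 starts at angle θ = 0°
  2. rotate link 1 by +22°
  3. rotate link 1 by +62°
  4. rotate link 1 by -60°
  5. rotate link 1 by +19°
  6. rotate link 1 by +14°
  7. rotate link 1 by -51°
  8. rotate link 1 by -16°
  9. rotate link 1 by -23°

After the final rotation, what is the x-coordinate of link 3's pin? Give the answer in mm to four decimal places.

geometry: r = 55 mm, L = 202 mm, e = 13 mm; θ starts at 0°
rotate link 1 by +22°: θ ← 0° +22° = 22°
rotate link 1 by +62°: θ ← 22° +62° = 84°
rotate link 1 by -60°: θ ← 84° -60° = 24°
rotate link 1 by +19°: θ ← 24° +19° = 43°
rotate link 1 by +14°: θ ← 43° +14° = 57°
rotate link 1 by -51°: θ ← 57° -51° = 6°
rotate link 1 by -16°: θ ← 6° -16° = -10°
rotate link 1 by -23°: θ ← -10° -23° = -33°
crank pin P = (r cos θ, r sin θ) = (46.126881, -29.955147)
h = r sin θ − e = -29.955147 − 13 = -42.955147
x = r cos θ + √(L² − h²) = 46.126881 + 197.379977 = 243.506858

243.5069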